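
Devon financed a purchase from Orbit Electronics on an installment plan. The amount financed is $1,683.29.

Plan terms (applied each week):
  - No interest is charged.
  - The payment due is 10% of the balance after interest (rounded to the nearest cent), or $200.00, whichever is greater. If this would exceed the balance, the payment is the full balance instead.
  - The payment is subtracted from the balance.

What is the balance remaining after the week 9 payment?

Week 1: $1,683.29 − $200.00 → $1,483.29
Week 2: $1,483.29 − $200.00 → $1,283.29
Week 3: $1,283.29 − $200.00 → $1,083.29
Week 4: $1,083.29 − $200.00 → $883.29
Week 5: $883.29 − $200.00 → $683.29
Week 6: $683.29 − $200.00 → $483.29
Week 7: $483.29 − $200.00 → $283.29
Week 8: $283.29 − $200.00 → $83.29
Week 9: $83.29 − $83.29 → $0.00

$0.00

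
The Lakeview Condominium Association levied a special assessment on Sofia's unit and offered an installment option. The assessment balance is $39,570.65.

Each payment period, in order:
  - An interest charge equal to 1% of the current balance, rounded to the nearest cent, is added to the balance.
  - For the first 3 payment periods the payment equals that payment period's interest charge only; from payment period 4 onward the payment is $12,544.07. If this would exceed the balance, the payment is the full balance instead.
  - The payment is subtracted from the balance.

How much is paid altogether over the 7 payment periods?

$41,606.83

Payment period 1: opening $39,570.65; interest $395.71 → $39,966.36; payment $395.71; balance $39,570.65
Payment period 2: opening $39,570.65; interest $395.71 → $39,966.36; payment $395.71; balance $39,570.65
Payment period 3: opening $39,570.65; interest $395.71 → $39,966.36; payment $395.71; balance $39,570.65
Payment period 4: opening $39,570.65; interest $395.71 → $39,966.36; payment $12,544.07; balance $27,422.29
Payment period 5: opening $27,422.29; interest $274.22 → $27,696.51; payment $12,544.07; balance $15,152.44
Payment period 6: opening $15,152.44; interest $151.52 → $15,303.96; payment $12,544.07; balance $2,759.89
Payment period 7: opening $2,759.89; interest $27.60 → $2,787.49; payment $2,787.49; balance $0.00
Total paid: $41,606.83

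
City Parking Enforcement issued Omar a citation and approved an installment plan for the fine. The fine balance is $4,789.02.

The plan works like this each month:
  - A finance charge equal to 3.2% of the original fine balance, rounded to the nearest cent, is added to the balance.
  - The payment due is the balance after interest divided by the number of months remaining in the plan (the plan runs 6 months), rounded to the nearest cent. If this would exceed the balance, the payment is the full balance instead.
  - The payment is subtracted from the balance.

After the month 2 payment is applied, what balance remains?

$3,417.45

Month 1: opening $4,789.02; interest $153.25 → $4,942.27; payment $823.71; balance $4,118.56
Month 2: opening $4,118.56; interest $153.25 → $4,271.81; payment $854.36; balance $3,417.45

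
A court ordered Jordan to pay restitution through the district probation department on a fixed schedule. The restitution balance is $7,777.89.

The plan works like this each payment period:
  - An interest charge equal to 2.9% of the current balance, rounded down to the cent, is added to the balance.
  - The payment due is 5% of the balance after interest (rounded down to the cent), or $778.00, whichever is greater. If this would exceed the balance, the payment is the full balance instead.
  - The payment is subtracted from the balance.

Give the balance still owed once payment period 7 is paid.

Payment period 1: opening $7,777.89; interest $225.55 → $8,003.44; payment $778.00; balance $7,225.44
Payment period 2: opening $7,225.44; interest $209.53 → $7,434.97; payment $778.00; balance $6,656.97
Payment period 3: opening $6,656.97; interest $193.05 → $6,850.02; payment $778.00; balance $6,072.02
Payment period 4: opening $6,072.02; interest $176.08 → $6,248.10; payment $778.00; balance $5,470.10
Payment period 5: opening $5,470.10; interest $158.63 → $5,628.73; payment $778.00; balance $4,850.73
Payment period 6: opening $4,850.73; interest $140.67 → $4,991.40; payment $778.00; balance $4,213.40
Payment period 7: opening $4,213.40; interest $122.18 → $4,335.58; payment $778.00; balance $3,557.58

$3,557.58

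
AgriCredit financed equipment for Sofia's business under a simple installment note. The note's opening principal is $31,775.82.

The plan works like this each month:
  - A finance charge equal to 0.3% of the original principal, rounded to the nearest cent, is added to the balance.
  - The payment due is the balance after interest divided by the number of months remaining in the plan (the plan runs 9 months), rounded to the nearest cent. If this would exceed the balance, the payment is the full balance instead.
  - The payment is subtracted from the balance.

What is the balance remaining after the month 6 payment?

$10,876.68

Month 1: $31,775.82 +$95.33 interest = $31,871.15; pay $3,541.24 → $28,329.91
Month 2: $28,329.91 +$95.33 interest = $28,425.24; pay $3,553.16 → $24,872.08
Month 3: $24,872.08 +$95.33 interest = $24,967.41; pay $3,566.77 → $21,400.64
Month 4: $21,400.64 +$95.33 interest = $21,495.97; pay $3,582.66 → $17,913.31
Month 5: $17,913.31 +$95.33 interest = $18,008.64; pay $3,601.73 → $14,406.91
Month 6: $14,406.91 +$95.33 interest = $14,502.24; pay $3,625.56 → $10,876.68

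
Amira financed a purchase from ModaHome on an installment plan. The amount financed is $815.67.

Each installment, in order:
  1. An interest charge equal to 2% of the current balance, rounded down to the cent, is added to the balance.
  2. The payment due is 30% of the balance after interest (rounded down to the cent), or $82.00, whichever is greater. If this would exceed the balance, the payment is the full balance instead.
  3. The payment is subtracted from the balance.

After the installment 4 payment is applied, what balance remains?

$211.99

Installment 1: $815.67 +$16.31 interest = $831.98; pay $249.59 → $582.39
Installment 2: $582.39 +$11.64 interest = $594.03; pay $178.20 → $415.83
Installment 3: $415.83 +$8.31 interest = $424.14; pay $127.24 → $296.90
Installment 4: $296.90 +$5.93 interest = $302.83; pay $90.84 → $211.99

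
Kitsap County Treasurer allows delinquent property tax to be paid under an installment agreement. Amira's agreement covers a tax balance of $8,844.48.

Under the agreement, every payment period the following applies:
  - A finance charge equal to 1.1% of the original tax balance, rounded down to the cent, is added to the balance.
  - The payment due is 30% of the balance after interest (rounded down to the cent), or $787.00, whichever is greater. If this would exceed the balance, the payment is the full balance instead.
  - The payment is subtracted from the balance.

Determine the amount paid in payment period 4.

# | Opening | Interest | Payment | End bal
1 | $8,844.48 | $97.28 | $2,682.52 | $6,259.24
2 | $6,259.24 | $97.28 | $1,906.95 | $4,449.57
3 | $4,449.57 | $97.28 | $1,364.05 | $3,182.80
4 | $3,182.80 | $97.28 | $984.02 | $2,296.06

$984.02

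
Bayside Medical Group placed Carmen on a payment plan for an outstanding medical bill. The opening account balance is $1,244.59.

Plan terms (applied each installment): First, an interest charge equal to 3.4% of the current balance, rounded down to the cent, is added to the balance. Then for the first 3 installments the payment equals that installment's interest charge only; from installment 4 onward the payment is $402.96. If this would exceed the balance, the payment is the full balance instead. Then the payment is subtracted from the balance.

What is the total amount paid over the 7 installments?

$1,465.51

Installment 1: $1,244.59 +$42.31 interest = $1,286.90; pay $42.31 → $1,244.59
Installment 2: $1,244.59 +$42.31 interest = $1,286.90; pay $42.31 → $1,244.59
Installment 3: $1,244.59 +$42.31 interest = $1,286.90; pay $42.31 → $1,244.59
Installment 4: $1,244.59 +$42.31 interest = $1,286.90; pay $402.96 → $883.94
Installment 5: $883.94 +$30.05 interest = $913.99; pay $402.96 → $511.03
Installment 6: $511.03 +$17.37 interest = $528.40; pay $402.96 → $125.44
Installment 7: $125.44 +$4.26 interest = $129.70; pay $129.70 → $0.00
Total paid: $1,465.51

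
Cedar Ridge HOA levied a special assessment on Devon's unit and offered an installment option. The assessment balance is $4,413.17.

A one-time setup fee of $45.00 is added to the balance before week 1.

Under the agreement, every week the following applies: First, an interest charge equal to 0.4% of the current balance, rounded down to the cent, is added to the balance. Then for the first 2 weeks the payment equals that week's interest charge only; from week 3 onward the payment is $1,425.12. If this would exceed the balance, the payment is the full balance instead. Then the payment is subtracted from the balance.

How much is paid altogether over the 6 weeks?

$4,531.28

Week 1: $4,458.17 +$17.83 interest = $4,476.00; pay $17.83 → $4,458.17
Week 2: $4,458.17 +$17.83 interest = $4,476.00; pay $17.83 → $4,458.17
Week 3: $4,458.17 +$17.83 interest = $4,476.00; pay $1,425.12 → $3,050.88
Week 4: $3,050.88 +$12.20 interest = $3,063.08; pay $1,425.12 → $1,637.96
Week 5: $1,637.96 +$6.55 interest = $1,644.51; pay $1,425.12 → $219.39
Week 6: $219.39 +$0.87 interest = $220.26; pay $220.26 → $0.00
Total paid: $4,531.28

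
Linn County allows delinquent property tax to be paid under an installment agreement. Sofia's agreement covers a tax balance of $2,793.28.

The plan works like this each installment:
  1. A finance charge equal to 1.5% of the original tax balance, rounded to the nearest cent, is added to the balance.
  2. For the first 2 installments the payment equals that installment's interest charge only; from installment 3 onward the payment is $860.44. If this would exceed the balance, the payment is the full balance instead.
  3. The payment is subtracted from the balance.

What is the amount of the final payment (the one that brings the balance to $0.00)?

# | Opening | Interest | Payment | End bal
1 | $2,793.28 | $41.90 | $41.90 | $2,793.28
2 | $2,793.28 | $41.90 | $41.90 | $2,793.28
3 | $2,793.28 | $41.90 | $860.44 | $1,974.74
4 | $1,974.74 | $41.90 | $860.44 | $1,156.20
5 | $1,156.20 | $41.90 | $860.44 | $337.66
6 | $337.66 | $41.90 | $379.56 | $0.00

$379.56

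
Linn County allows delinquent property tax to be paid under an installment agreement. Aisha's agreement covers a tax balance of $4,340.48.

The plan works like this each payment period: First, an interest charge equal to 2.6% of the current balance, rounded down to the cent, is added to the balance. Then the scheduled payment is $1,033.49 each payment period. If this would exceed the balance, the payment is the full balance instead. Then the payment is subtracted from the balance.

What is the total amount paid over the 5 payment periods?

$4,659.04

# | Opening | Interest | Payment | End bal
1 | $4,340.48 | $112.85 | $1,033.49 | $3,419.84
2 | $3,419.84 | $88.91 | $1,033.49 | $2,475.26
3 | $2,475.26 | $64.35 | $1,033.49 | $1,506.12
4 | $1,506.12 | $39.15 | $1,033.49 | $511.78
5 | $511.78 | $13.30 | $525.08 | $0.00
Total paid: $4,659.04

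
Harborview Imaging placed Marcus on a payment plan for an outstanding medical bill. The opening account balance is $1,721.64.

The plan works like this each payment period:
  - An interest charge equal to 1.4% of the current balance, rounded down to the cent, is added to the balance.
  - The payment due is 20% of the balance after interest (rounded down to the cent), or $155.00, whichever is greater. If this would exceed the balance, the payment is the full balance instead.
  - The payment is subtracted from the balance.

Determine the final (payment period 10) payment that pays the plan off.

# | Opening | Interest | Payment | End bal
1 | $1,721.64 | $24.10 | $349.14 | $1,396.60
2 | $1,396.60 | $19.55 | $283.23 | $1,132.92
3 | $1,132.92 | $15.86 | $229.75 | $919.03
4 | $919.03 | $12.86 | $186.37 | $745.52
5 | $745.52 | $10.43 | $155.00 | $600.95
6 | $600.95 | $8.41 | $155.00 | $454.36
7 | $454.36 | $6.36 | $155.00 | $305.72
8 | $305.72 | $4.28 | $155.00 | $155.00
9 | $155.00 | $2.17 | $155.00 | $2.17
10 | $2.17 | $0.03 | $2.20 | $0.00

$2.20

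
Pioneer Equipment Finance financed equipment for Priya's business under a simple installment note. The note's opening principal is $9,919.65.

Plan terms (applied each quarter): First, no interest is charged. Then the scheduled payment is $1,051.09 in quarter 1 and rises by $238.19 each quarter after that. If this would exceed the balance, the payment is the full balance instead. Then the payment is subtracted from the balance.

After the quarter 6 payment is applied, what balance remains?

Quarter 1: opening $9,919.65; payment $1,051.09; balance $8,868.56
Quarter 2: opening $8,868.56; payment $1,289.28; balance $7,579.28
Quarter 3: opening $7,579.28; payment $1,527.47; balance $6,051.81
Quarter 4: opening $6,051.81; payment $1,765.66; balance $4,286.15
Quarter 5: opening $4,286.15; payment $2,003.85; balance $2,282.30
Quarter 6: opening $2,282.30; payment $2,242.04; balance $40.26

$40.26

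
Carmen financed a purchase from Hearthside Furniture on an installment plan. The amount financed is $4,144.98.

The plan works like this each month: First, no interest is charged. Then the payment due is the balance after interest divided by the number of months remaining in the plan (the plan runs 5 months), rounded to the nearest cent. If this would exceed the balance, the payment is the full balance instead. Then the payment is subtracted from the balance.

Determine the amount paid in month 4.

Month 1: opening $4,144.98; payment $829.00; balance $3,315.98
Month 2: opening $3,315.98; payment $829.00; balance $2,486.98
Month 3: opening $2,486.98; payment $828.99; balance $1,657.99
Month 4: opening $1,657.99; payment $829.00; balance $828.99

$829.00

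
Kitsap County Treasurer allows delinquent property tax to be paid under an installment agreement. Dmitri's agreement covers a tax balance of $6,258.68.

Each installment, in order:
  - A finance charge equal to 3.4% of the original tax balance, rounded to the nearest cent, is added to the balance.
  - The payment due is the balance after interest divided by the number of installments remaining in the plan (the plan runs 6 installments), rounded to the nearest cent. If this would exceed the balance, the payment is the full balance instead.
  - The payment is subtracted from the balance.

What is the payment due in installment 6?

$1,564.47

Installment 1: opening $6,258.68; interest $212.80 → $6,471.48; payment $1,078.58; balance $5,392.90
Installment 2: opening $5,392.90; interest $212.80 → $5,605.70; payment $1,121.14; balance $4,484.56
Installment 3: opening $4,484.56; interest $212.80 → $4,697.36; payment $1,174.34; balance $3,523.02
Installment 4: opening $3,523.02; interest $212.80 → $3,735.82; payment $1,245.27; balance $2,490.55
Installment 5: opening $2,490.55; interest $212.80 → $2,703.35; payment $1,351.68; balance $1,351.67
Installment 6: opening $1,351.67; interest $212.80 → $1,564.47; payment $1,564.47; balance $0.00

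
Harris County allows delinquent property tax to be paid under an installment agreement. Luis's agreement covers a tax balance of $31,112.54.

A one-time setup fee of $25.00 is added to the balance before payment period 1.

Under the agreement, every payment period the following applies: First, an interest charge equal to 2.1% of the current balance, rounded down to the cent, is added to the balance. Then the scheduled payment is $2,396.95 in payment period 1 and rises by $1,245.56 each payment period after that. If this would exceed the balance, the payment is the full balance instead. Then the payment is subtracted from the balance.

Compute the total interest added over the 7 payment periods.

$2,846.06

# | Opening | Interest | Payment | End bal
1 | $31,137.54 | $653.88 | $2,396.95 | $29,394.47
2 | $29,394.47 | $617.28 | $3,642.51 | $26,369.24
3 | $26,369.24 | $553.75 | $4,888.07 | $22,034.92
4 | $22,034.92 | $462.73 | $6,133.63 | $16,364.02
5 | $16,364.02 | $343.64 | $7,379.19 | $9,328.47
6 | $9,328.47 | $195.89 | $8,624.75 | $899.61
7 | $899.61 | $18.89 | $918.50 | $0.00
Total interest: $653.88 + $617.28 + $553.75 + $462.73 + $343.64 + $195.89 + $18.89 = $2,846.06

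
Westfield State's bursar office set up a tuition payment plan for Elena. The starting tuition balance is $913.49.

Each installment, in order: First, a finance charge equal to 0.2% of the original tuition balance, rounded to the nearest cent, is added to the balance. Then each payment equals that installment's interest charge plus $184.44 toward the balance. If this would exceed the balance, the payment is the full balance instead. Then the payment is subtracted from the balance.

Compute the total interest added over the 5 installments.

Installment 1: opening $913.49; interest $1.83 → $915.32; payment $186.27; balance $729.05
Installment 2: opening $729.05; interest $1.83 → $730.88; payment $186.27; balance $544.61
Installment 3: opening $544.61; interest $1.83 → $546.44; payment $186.27; balance $360.17
Installment 4: opening $360.17; interest $1.83 → $362.00; payment $186.27; balance $175.73
Installment 5: opening $175.73; interest $1.83 → $177.56; payment $177.56; balance $0.00
Total interest: $1.83 + $1.83 + $1.83 + $1.83 + $1.83 = $9.15

$9.15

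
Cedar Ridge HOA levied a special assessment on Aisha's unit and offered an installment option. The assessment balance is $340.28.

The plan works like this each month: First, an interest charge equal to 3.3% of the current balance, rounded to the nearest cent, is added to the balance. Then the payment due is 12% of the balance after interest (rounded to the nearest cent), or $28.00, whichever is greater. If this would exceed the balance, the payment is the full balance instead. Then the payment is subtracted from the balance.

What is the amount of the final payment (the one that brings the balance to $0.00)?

Month 1: $340.28 +$11.23 interest = $351.51; pay $42.18 → $309.33
Month 2: $309.33 +$10.21 interest = $319.54; pay $38.34 → $281.20
Month 3: $281.20 +$9.28 interest = $290.48; pay $34.86 → $255.62
Month 4: $255.62 +$8.44 interest = $264.06; pay $31.69 → $232.37
Month 5: $232.37 +$7.67 interest = $240.04; pay $28.80 → $211.24
Month 6: $211.24 +$6.97 interest = $218.21; pay $28.00 → $190.21
Month 7: $190.21 +$6.28 interest = $196.49; pay $28.00 → $168.49
Month 8: $168.49 +$5.56 interest = $174.05; pay $28.00 → $146.05
Month 9: $146.05 +$4.82 interest = $150.87; pay $28.00 → $122.87
Month 10: $122.87 +$4.05 interest = $126.92; pay $28.00 → $98.92
Month 11: $98.92 +$3.26 interest = $102.18; pay $28.00 → $74.18
Month 12: $74.18 +$2.45 interest = $76.63; pay $28.00 → $48.63
Month 13: $48.63 +$1.60 interest = $50.23; pay $28.00 → $22.23
Month 14: $22.23 +$0.73 interest = $22.96; pay $22.96 → $0.00

$22.96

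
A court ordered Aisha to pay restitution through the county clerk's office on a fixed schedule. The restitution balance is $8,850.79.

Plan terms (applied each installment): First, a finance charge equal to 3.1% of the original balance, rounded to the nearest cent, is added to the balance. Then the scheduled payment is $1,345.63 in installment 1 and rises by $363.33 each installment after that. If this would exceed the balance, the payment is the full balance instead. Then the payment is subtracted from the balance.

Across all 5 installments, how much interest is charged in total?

# | Opening | Interest | Payment | End bal
1 | $8,850.79 | $274.37 | $1,345.63 | $7,779.53
2 | $7,779.53 | $274.37 | $1,708.96 | $6,344.94
3 | $6,344.94 | $274.37 | $2,072.29 | $4,547.02
4 | $4,547.02 | $274.37 | $2,435.62 | $2,385.77
5 | $2,385.77 | $274.37 | $2,660.14 | $0.00
Total interest: $274.37 + $274.37 + $274.37 + $274.37 + $274.37 = $1,371.85

$1,371.85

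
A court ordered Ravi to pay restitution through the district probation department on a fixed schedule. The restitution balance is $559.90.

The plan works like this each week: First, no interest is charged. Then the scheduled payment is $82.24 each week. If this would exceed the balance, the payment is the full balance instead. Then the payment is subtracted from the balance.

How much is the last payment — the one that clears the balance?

Week 1: opening $559.90; payment $82.24; balance $477.66
Week 2: opening $477.66; payment $82.24; balance $395.42
Week 3: opening $395.42; payment $82.24; balance $313.18
Week 4: opening $313.18; payment $82.24; balance $230.94
Week 5: opening $230.94; payment $82.24; balance $148.70
Week 6: opening $148.70; payment $82.24; balance $66.46
Week 7: opening $66.46; payment $66.46; balance $0.00

$66.46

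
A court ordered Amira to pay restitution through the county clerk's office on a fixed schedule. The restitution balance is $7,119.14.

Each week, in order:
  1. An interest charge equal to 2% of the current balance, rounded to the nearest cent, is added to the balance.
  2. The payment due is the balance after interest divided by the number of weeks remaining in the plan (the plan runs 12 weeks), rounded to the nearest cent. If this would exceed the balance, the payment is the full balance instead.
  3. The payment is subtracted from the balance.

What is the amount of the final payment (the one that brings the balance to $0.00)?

Week 1: opening $7,119.14; interest $142.38 → $7,261.52; payment $605.13; balance $6,656.39
Week 2: opening $6,656.39; interest $133.13 → $6,789.52; payment $617.23; balance $6,172.29
Week 3: opening $6,172.29; interest $123.45 → $6,295.74; payment $629.57; balance $5,666.17
Week 4: opening $5,666.17; interest $113.32 → $5,779.49; payment $642.17; balance $5,137.32
Week 5: opening $5,137.32; interest $102.75 → $5,240.07; payment $655.01; balance $4,585.06
Week 6: opening $4,585.06; interest $91.70 → $4,676.76; payment $668.11; balance $4,008.65
Week 7: opening $4,008.65; interest $80.17 → $4,088.82; payment $681.47; balance $3,407.35
Week 8: opening $3,407.35; interest $68.15 → $3,475.50; payment $695.10; balance $2,780.40
Week 9: opening $2,780.40; interest $55.61 → $2,836.01; payment $709.00; balance $2,127.01
Week 10: opening $2,127.01; interest $42.54 → $2,169.55; payment $723.18; balance $1,446.37
Week 11: opening $1,446.37; interest $28.93 → $1,475.30; payment $737.65; balance $737.65
Week 12: opening $737.65; interest $14.75 → $752.40; payment $752.40; balance $0.00

$752.40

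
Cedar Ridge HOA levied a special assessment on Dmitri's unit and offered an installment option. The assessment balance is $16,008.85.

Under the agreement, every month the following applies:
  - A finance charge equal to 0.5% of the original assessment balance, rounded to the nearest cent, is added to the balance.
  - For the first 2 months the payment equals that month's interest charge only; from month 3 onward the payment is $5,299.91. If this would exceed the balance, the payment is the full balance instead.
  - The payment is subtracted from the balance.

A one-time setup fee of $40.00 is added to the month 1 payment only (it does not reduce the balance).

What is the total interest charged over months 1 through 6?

Month 1: opening $16,008.85; interest $80.04 → $16,088.89; payment $80.04 (+ $40.00 fee); balance $16,008.85
Month 2: opening $16,008.85; interest $80.04 → $16,088.89; payment $80.04; balance $16,008.85
Month 3: opening $16,008.85; interest $80.04 → $16,088.89; payment $5,299.91; balance $10,788.98
Month 4: opening $10,788.98; interest $80.04 → $10,869.02; payment $5,299.91; balance $5,569.11
Month 5: opening $5,569.11; interest $80.04 → $5,649.15; payment $5,299.91; balance $349.24
Month 6: opening $349.24; interest $80.04 → $429.28; payment $429.28; balance $0.00
Total interest: $80.04 + $80.04 + $80.04 + $80.04 + $80.04 + $80.04 = $480.24

$480.24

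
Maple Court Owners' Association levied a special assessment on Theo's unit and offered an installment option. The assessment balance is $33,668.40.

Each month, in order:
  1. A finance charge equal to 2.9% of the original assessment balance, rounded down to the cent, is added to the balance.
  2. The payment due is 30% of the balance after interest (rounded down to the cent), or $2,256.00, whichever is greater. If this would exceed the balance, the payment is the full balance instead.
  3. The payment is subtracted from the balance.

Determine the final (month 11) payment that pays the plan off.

$1,829.16

Month 1: $33,668.40 +$976.38 interest = $34,644.78; pay $10,393.43 → $24,251.35
Month 2: $24,251.35 +$976.38 interest = $25,227.73; pay $7,568.31 → $17,659.42
Month 3: $17,659.42 +$976.38 interest = $18,635.80; pay $5,590.74 → $13,045.06
Month 4: $13,045.06 +$976.38 interest = $14,021.44; pay $4,206.43 → $9,815.01
Month 5: $9,815.01 +$976.38 interest = $10,791.39; pay $3,237.41 → $7,553.98
Month 6: $7,553.98 +$976.38 interest = $8,530.36; pay $2,559.10 → $5,971.26
Month 7: $5,971.26 +$976.38 interest = $6,947.64; pay $2,256.00 → $4,691.64
Month 8: $4,691.64 +$976.38 interest = $5,668.02; pay $2,256.00 → $3,412.02
Month 9: $3,412.02 +$976.38 interest = $4,388.40; pay $2,256.00 → $2,132.40
Month 10: $2,132.40 +$976.38 interest = $3,108.78; pay $2,256.00 → $852.78
Month 11: $852.78 +$976.38 interest = $1,829.16; pay $1,829.16 → $0.00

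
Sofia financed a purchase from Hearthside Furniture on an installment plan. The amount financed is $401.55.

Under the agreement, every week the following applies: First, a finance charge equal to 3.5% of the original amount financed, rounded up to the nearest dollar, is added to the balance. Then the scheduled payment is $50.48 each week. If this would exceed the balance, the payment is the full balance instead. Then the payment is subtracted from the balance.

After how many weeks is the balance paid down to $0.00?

12

# | Opening | Interest | Payment | End bal
1 | $401.55 | $15.00 | $50.48 | $366.07
2 | $366.07 | $15.00 | $50.48 | $330.59
3 | $330.59 | $15.00 | $50.48 | $295.11
4 | $295.11 | $15.00 | $50.48 | $259.63
5 | $259.63 | $15.00 | $50.48 | $224.15
6 | $224.15 | $15.00 | $50.48 | $188.67
7 | $188.67 | $15.00 | $50.48 | $153.19
8 | $153.19 | $15.00 | $50.48 | $117.71
9 | $117.71 | $15.00 | $50.48 | $82.23
10 | $82.23 | $15.00 | $50.48 | $46.75
11 | $46.75 | $15.00 | $50.48 | $11.27
12 | $11.27 | $15.00 | $26.27 | $0.00
Balance reaches $0.00 in week 12.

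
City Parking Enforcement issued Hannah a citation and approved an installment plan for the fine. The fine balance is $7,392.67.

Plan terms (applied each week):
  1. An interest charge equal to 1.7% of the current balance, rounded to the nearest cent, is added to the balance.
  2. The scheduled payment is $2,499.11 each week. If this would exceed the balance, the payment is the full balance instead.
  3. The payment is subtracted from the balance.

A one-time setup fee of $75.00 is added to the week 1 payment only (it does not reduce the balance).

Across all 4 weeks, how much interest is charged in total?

$257.86

# | Opening | Interest | Payment | Fee | End bal
1 | $7,392.67 | $125.68 | $2,499.11 | $75.00 | $5,019.24
2 | $5,019.24 | $85.33 | $2,499.11 | — | $2,605.46
3 | $2,605.46 | $44.29 | $2,499.11 | — | $150.64
4 | $150.64 | $2.56 | $153.20 | — | $0.00
Total interest: $125.68 + $85.33 + $44.29 + $2.56 = $257.86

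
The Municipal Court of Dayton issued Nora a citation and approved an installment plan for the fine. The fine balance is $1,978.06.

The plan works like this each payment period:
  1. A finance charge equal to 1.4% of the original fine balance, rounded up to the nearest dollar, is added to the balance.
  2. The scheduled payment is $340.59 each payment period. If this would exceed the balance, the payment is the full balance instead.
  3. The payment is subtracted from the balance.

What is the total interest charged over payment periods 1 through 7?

Payment period 1: opening $1,978.06; interest $28.00 → $2,006.06; payment $340.59; balance $1,665.47
Payment period 2: opening $1,665.47; interest $28.00 → $1,693.47; payment $340.59; balance $1,352.88
Payment period 3: opening $1,352.88; interest $28.00 → $1,380.88; payment $340.59; balance $1,040.29
Payment period 4: opening $1,040.29; interest $28.00 → $1,068.29; payment $340.59; balance $727.70
Payment period 5: opening $727.70; interest $28.00 → $755.70; payment $340.59; balance $415.11
Payment period 6: opening $415.11; interest $28.00 → $443.11; payment $340.59; balance $102.52
Payment period 7: opening $102.52; interest $28.00 → $130.52; payment $130.52; balance $0.00
Total interest: $28.00 + $28.00 + $28.00 + $28.00 + $28.00 + $28.00 + $28.00 = $196.00

$196.00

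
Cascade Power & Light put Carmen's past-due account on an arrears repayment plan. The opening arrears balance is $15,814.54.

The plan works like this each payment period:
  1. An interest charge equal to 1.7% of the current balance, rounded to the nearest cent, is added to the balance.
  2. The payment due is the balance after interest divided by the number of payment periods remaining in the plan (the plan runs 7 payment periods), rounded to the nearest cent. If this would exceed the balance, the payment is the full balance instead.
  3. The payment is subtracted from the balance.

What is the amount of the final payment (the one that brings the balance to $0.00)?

Payment period 1: $15,814.54 +$268.85 interest = $16,083.39; pay $2,297.63 → $13,785.76
Payment period 2: $13,785.76 +$234.36 interest = $14,020.12; pay $2,336.69 → $11,683.43
Payment period 3: $11,683.43 +$198.62 interest = $11,882.05; pay $2,376.41 → $9,505.64
Payment period 4: $9,505.64 +$161.60 interest = $9,667.24; pay $2,416.81 → $7,250.43
Payment period 5: $7,250.43 +$123.26 interest = $7,373.69; pay $2,457.90 → $4,915.79
Payment period 6: $4,915.79 +$83.57 interest = $4,999.36; pay $2,499.68 → $2,499.68
Payment period 7: $2,499.68 +$42.49 interest = $2,542.17; pay $2,542.17 → $0.00

$2,542.17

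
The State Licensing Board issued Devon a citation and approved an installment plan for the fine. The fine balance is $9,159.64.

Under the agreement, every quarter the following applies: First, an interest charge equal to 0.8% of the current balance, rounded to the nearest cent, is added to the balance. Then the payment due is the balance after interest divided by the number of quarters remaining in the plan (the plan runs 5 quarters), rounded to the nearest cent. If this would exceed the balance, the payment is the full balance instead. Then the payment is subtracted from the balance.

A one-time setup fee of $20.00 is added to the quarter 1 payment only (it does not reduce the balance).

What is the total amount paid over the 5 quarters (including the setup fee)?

Quarter 1: $9,159.64 +$73.28 interest = $9,232.92; pay $1,846.58 (+ $20.00 fee) → $7,386.34
Quarter 2: $7,386.34 +$59.09 interest = $7,445.43; pay $1,861.36 → $5,584.07
Quarter 3: $5,584.07 +$44.67 interest = $5,628.74; pay $1,876.25 → $3,752.49
Quarter 4: $3,752.49 +$30.02 interest = $3,782.51; pay $1,891.26 → $1,891.25
Quarter 5: $1,891.25 +$15.13 interest = $1,906.38; pay $1,906.38 → $0.00
Total paid: $9,401.83

$9,401.83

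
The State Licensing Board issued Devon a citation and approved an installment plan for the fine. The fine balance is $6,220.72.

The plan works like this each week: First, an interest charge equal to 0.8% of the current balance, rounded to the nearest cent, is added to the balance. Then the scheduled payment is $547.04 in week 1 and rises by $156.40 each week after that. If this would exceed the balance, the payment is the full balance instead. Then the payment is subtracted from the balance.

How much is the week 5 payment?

$1,172.64

# | Opening | Interest | Payment | End bal
1 | $6,220.72 | $49.77 | $547.04 | $5,723.45
2 | $5,723.45 | $45.79 | $703.44 | $5,065.80
3 | $5,065.80 | $40.53 | $859.84 | $4,246.49
4 | $4,246.49 | $33.97 | $1,016.24 | $3,264.22
5 | $3,264.22 | $26.11 | $1,172.64 | $2,117.69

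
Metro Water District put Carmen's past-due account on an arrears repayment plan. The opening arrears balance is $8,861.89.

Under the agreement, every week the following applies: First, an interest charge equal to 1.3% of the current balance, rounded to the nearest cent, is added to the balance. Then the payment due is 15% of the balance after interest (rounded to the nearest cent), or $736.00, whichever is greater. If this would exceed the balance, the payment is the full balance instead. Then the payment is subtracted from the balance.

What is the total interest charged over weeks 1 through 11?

$628.63

Week 1: opening $8,861.89; interest $115.20 → $8,977.09; payment $1,346.56; balance $7,630.53
Week 2: opening $7,630.53; interest $99.20 → $7,729.73; payment $1,159.46; balance $6,570.27
Week 3: opening $6,570.27; interest $85.41 → $6,655.68; payment $998.35; balance $5,657.33
Week 4: opening $5,657.33; interest $73.55 → $5,730.88; payment $859.63; balance $4,871.25
Week 5: opening $4,871.25; interest $63.33 → $4,934.58; payment $740.19; balance $4,194.39
Week 6: opening $4,194.39; interest $54.53 → $4,248.92; payment $736.00; balance $3,512.92
Week 7: opening $3,512.92; interest $45.67 → $3,558.59; payment $736.00; balance $2,822.59
Week 8: opening $2,822.59; interest $36.69 → $2,859.28; payment $736.00; balance $2,123.28
Week 9: opening $2,123.28; interest $27.60 → $2,150.88; payment $736.00; balance $1,414.88
Week 10: opening $1,414.88; interest $18.39 → $1,433.27; payment $736.00; balance $697.27
Week 11: opening $697.27; interest $9.06 → $706.33; payment $706.33; balance $0.00
Total interest: $115.20 + $99.20 + $85.41 + $73.55 + $63.33 + $54.53 + $45.67 + $36.69 + $27.60 + $18.39 + $9.06 = $628.63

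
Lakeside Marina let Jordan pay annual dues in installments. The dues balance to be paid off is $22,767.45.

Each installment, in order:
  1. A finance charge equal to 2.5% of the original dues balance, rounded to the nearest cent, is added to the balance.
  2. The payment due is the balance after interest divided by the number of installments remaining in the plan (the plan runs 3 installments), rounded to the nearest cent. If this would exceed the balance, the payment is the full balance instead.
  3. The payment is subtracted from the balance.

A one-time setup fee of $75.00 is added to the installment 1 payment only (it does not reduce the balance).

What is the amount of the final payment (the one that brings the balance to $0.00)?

$8,632.66

Installment 1: opening $22,767.45; interest $569.19 → $23,336.64; payment $7,778.88 (+ $75.00 fee); balance $15,557.76
Installment 2: opening $15,557.76; interest $569.19 → $16,126.95; payment $8,063.48; balance $8,063.47
Installment 3: opening $8,063.47; interest $569.19 → $8,632.66; payment $8,632.66; balance $0.00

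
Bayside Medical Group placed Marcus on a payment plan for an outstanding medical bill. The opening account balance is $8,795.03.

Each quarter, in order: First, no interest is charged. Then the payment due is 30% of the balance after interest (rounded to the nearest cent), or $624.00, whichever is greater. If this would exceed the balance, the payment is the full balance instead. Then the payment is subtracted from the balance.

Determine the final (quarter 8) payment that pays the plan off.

$230.18

# | Opening | Payment | End bal
1 | $8,795.03 | $2,638.51 | $6,156.52
2 | $6,156.52 | $1,846.96 | $4,309.56
3 | $4,309.56 | $1,292.87 | $3,016.69
4 | $3,016.69 | $905.01 | $2,111.68
5 | $2,111.68 | $633.50 | $1,478.18
6 | $1,478.18 | $624.00 | $854.18
7 | $854.18 | $624.00 | $230.18
8 | $230.18 | $230.18 | $0.00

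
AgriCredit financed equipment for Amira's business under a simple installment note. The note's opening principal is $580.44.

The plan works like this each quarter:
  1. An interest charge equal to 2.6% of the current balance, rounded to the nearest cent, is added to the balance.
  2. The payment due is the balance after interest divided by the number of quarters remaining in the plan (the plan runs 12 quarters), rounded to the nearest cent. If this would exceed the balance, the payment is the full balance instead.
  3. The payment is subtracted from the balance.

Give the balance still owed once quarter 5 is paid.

Quarter 1: opening $580.44; interest $15.09 → $595.53; payment $49.63; balance $545.90
Quarter 2: opening $545.90; interest $14.19 → $560.09; payment $50.92; balance $509.17
Quarter 3: opening $509.17; interest $13.24 → $522.41; payment $52.24; balance $470.17
Quarter 4: opening $470.17; interest $12.22 → $482.39; payment $53.60; balance $428.79
Quarter 5: opening $428.79; interest $11.15 → $439.94; payment $54.99; balance $384.95

$384.95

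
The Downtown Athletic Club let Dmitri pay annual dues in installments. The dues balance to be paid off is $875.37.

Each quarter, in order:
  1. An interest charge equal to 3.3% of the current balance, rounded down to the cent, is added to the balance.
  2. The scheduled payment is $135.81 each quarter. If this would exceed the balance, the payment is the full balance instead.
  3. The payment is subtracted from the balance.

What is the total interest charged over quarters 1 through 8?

$125.45

Quarter 1: opening $875.37; interest $28.88 → $904.25; payment $135.81; balance $768.44
Quarter 2: opening $768.44; interest $25.35 → $793.79; payment $135.81; balance $657.98
Quarter 3: opening $657.98; interest $21.71 → $679.69; payment $135.81; balance $543.88
Quarter 4: opening $543.88; interest $17.94 → $561.82; payment $135.81; balance $426.01
Quarter 5: opening $426.01; interest $14.05 → $440.06; payment $135.81; balance $304.25
Quarter 6: opening $304.25; interest $10.04 → $314.29; payment $135.81; balance $178.48
Quarter 7: opening $178.48; interest $5.88 → $184.36; payment $135.81; balance $48.55
Quarter 8: opening $48.55; interest $1.60 → $50.15; payment $50.15; balance $0.00
Total interest: $28.88 + $25.35 + $21.71 + $17.94 + $14.05 + $10.04 + $5.88 + $1.60 = $125.45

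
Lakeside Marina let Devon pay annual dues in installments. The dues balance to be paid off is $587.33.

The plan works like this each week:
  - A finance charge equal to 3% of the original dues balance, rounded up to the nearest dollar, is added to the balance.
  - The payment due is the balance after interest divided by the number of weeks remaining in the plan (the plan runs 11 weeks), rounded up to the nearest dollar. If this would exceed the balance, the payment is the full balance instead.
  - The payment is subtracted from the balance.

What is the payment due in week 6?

$67.00

Week 1: $587.33 +$18.00 interest = $605.33; pay $56.00 → $549.33
Week 2: $549.33 +$18.00 interest = $567.33; pay $57.00 → $510.33
Week 3: $510.33 +$18.00 interest = $528.33; pay $59.00 → $469.33
Week 4: $469.33 +$18.00 interest = $487.33; pay $61.00 → $426.33
Week 5: $426.33 +$18.00 interest = $444.33; pay $64.00 → $380.33
Week 6: $380.33 +$18.00 interest = $398.33; pay $67.00 → $331.33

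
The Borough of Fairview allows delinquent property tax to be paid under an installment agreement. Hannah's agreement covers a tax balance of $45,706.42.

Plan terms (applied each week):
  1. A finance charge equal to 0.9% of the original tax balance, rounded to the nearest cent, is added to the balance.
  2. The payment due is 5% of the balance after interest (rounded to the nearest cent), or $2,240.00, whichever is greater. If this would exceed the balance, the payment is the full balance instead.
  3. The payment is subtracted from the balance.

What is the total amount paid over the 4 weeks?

$9,025.89

Week 1: opening $45,706.42; interest $411.36 → $46,117.78; payment $2,305.89; balance $43,811.89
Week 2: opening $43,811.89; interest $411.36 → $44,223.25; payment $2,240.00; balance $41,983.25
Week 3: opening $41,983.25; interest $411.36 → $42,394.61; payment $2,240.00; balance $40,154.61
Week 4: opening $40,154.61; interest $411.36 → $40,565.97; payment $2,240.00; balance $38,325.97
Total paid: $9,025.89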